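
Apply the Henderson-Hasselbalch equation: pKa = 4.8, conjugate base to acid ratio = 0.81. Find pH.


pH = pKa + log10([A-]/[HA])
pH = 4.8 + log10(0.81)
pH = 4.7085

4.7085


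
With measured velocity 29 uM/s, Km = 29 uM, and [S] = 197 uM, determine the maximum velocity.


Vmax = v * (Km + [S]) / [S]
Vmax = 29 * (29 + 197) / 197
Vmax = 33.269 uM/s

33.269 uM/s


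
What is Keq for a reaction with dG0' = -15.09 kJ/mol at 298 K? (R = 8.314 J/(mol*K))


Keq = exp(-dG0 * 1000 / (R * T))
Keq = exp(-(-15.09) * 1000 / (8.314 * 298))
Keq = 441.7042

441.7042


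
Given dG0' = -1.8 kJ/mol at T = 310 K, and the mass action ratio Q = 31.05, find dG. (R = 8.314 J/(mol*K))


dG = dG0' + RT * ln(Q) / 1000
dG = -1.8 + 8.314 * 310 * ln(31.05) / 1000
dG = 7.0547 kJ/mol

7.0547 kJ/mol


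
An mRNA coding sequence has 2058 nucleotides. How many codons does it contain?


codons = nucleotides / 3
codons = 2058 / 3 = 686

686


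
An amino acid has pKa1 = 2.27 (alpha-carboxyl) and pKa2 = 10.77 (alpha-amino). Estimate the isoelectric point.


pI = (pKa1 + pKa2) / 2
pI = (2.27 + 10.77) / 2
pI = 6.52

6.52


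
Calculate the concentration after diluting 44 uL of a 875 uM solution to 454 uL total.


C2 = C1 * V1 / V2
C2 = 875 * 44 / 454
C2 = 84.8018 uM

84.8018 uM


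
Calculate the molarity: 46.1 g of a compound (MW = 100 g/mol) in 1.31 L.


C = (mass / MW) / volume
C = (46.1 / 100) / 1.31
C = 0.3519 M

0.3519 M


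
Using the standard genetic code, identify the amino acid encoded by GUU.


Standard genetic code lookup.
Codon GUU -> Val

Val


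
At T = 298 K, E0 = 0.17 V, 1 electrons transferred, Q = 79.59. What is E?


E = E0 - (RT/nF) * ln(Q)
E = 0.17 - (8.314 * 298 / (1 * 96485)) * ln(79.59)
E = 0.0576 V

0.0576 V


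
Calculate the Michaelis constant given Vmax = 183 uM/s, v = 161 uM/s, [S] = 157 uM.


Km = [S] * (Vmax - v) / v
Km = 157 * (183 - 161) / 161
Km = 21.4534 uM

21.4534 uM


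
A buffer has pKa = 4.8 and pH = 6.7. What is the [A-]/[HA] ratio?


[A-]/[HA] = 10^(pH - pKa)
= 10^(6.7 - 4.8)
= 79.4328

79.4328


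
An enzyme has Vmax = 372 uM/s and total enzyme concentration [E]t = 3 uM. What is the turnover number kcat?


kcat = Vmax / [E]t
kcat = 372 / 3
kcat = 124.0 s^-1

124.0 s^-1


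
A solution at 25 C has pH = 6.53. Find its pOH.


pOH = 14 - pH
pOH = 14 - 6.53
pOH = 7.47

7.47


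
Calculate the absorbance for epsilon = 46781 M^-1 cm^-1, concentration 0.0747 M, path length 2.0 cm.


A = epsilon * c * l
A = 46781 * 0.0747 * 2.0
A = 6989.0814

6989.0814


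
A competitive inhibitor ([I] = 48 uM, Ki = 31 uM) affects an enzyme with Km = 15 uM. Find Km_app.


Km_app = Km * (1 + [I]/Ki)
Km_app = 15 * (1 + 48/31)
Km_app = 38.2258 uM

38.2258 uM


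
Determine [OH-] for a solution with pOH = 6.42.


[OH-] = 10^(-pOH)
[OH-] = 10^(-6.42)
[OH-] = 3.802e-07 M

3.802e-07 M


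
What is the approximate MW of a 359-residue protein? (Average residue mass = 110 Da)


MW = n_residues * 110 Da
MW = 359 * 110
MW = 39490 Da

39490 Da


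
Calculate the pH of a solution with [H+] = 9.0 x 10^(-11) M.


pH = -log10([H+])
pH = -log10(9.0 x 10^(-11))
pH = 10.0458

10.0458


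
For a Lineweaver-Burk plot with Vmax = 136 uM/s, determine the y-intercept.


y-intercept = 1/Vmax
= 1/136
= 0.0074 s/uM

0.0074 s/uM


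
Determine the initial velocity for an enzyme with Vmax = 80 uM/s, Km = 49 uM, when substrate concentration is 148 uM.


v = Vmax * [S] / (Km + [S])
v = 80 * 148 / (49 + 148)
v = 60.1015 uM/s

60.1015 uM/s


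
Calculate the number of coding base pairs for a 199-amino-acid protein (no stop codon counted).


Each amino acid = 1 codon = 3 bp
bp = 199 * 3 = 597 bp

597 bp


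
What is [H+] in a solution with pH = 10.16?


[H+] = 10^(-pH)
[H+] = 10^(-10.16)
[H+] = 6.918e-11 M

6.918e-11 M


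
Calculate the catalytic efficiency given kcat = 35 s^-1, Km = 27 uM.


Catalytic efficiency = kcat / Km
= 35 / 27
= 1.2963 uM^-1*s^-1

1.2963 uM^-1*s^-1


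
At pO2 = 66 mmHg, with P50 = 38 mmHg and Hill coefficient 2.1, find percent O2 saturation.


Y = pO2^n / (P50^n + pO2^n)
Y = 66^2.1 / (38^2.1 + 66^2.1)
Y = 76.12%

76.12%


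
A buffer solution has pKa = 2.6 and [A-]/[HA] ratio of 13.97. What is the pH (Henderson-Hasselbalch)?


pH = pKa + log10([A-]/[HA])
pH = 2.6 + log10(13.97)
pH = 3.7452

3.7452


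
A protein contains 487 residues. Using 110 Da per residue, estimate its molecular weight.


MW = n_residues * 110 Da
MW = 487 * 110
MW = 53570 Da

53570 Da


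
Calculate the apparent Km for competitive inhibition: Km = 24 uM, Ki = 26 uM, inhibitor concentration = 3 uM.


Km_app = Km * (1 + [I]/Ki)
Km_app = 24 * (1 + 3/26)
Km_app = 26.7692 uM

26.7692 uM


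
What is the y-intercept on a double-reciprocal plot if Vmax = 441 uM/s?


y-intercept = 1/Vmax
= 1/441
= 0.0023 s/uM

0.0023 s/uM


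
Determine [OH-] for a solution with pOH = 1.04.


[OH-] = 10^(-pOH)
[OH-] = 10^(-1.04)
[OH-] = 0.0912 M

0.0912 M


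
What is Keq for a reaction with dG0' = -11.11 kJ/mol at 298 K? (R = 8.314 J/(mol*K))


Keq = exp(-dG0 * 1000 / (R * T))
Keq = exp(-(-11.11) * 1000 / (8.314 * 298))
Keq = 88.6086

88.6086


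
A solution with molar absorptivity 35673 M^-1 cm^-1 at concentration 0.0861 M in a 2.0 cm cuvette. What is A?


A = epsilon * c * l
A = 35673 * 0.0861 * 2.0
A = 6142.8906

6142.8906


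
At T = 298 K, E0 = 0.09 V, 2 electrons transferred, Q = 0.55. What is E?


E = E0 - (RT/nF) * ln(Q)
E = 0.09 - (8.314 * 298 / (2 * 96485)) * ln(0.55)
E = 0.0977 V

0.0977 V


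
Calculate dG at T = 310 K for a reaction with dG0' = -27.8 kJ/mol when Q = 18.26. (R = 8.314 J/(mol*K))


dG = dG0' + RT * ln(Q) / 1000
dG = -27.8 + 8.314 * 310 * ln(18.26) / 1000
dG = -20.3136 kJ/mol

-20.3136 kJ/mol


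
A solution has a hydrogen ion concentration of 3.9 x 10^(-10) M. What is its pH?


pH = -log10([H+])
pH = -log10(3.9 x 10^(-10))
pH = 9.4089

9.4089


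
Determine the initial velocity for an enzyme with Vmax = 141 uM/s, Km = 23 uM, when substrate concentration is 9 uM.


v = Vmax * [S] / (Km + [S])
v = 141 * 9 / (23 + 9)
v = 39.6562 uM/s

39.6562 uM/s


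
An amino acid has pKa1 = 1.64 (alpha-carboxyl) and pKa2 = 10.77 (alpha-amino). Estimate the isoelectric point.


pI = (pKa1 + pKa2) / 2
pI = (1.64 + 10.77) / 2
pI = 6.205

6.205


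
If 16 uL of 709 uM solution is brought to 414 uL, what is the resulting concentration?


C2 = C1 * V1 / V2
C2 = 709 * 16 / 414
C2 = 27.401 uM

27.401 uM


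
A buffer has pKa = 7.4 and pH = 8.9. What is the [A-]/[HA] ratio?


[A-]/[HA] = 10^(pH - pKa)
= 10^(8.9 - 7.4)
= 31.6228

31.6228


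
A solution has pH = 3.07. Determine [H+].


[H+] = 10^(-pH)
[H+] = 10^(-3.07)
[H+] = 8.511e-04 M

8.511e-04 M


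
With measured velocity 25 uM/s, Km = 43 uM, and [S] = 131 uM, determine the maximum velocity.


Vmax = v * (Km + [S]) / [S]
Vmax = 25 * (43 + 131) / 131
Vmax = 33.2061 uM/s

33.2061 uM/s


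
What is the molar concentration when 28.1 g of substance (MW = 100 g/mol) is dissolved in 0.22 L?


C = (mass / MW) / volume
C = (28.1 / 100) / 0.22
C = 1.2773 M

1.2773 M


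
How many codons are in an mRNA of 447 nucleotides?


codons = nucleotides / 3
codons = 447 / 3 = 149

149


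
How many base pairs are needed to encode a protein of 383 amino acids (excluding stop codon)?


Each amino acid = 1 codon = 3 bp
bp = 383 * 3 = 1149 bp

1149 bp


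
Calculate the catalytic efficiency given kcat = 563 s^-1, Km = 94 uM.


Catalytic efficiency = kcat / Km
= 563 / 94
= 5.9894 uM^-1*s^-1

5.9894 uM^-1*s^-1


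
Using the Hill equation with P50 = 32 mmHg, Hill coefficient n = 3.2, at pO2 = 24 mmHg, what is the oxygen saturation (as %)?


Y = pO2^n / (P50^n + pO2^n)
Y = 24^3.2 / (32^3.2 + 24^3.2)
Y = 28.48%

28.48%


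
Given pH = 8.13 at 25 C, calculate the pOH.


pOH = 14 - pH
pOH = 14 - 8.13
pOH = 5.87

5.87


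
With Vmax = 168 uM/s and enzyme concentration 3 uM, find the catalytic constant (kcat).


kcat = Vmax / [E]t
kcat = 168 / 3
kcat = 56.0 s^-1

56.0 s^-1


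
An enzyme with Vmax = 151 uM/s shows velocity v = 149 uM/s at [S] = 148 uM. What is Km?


Km = [S] * (Vmax - v) / v
Km = 148 * (151 - 149) / 149
Km = 1.9866 uM

1.9866 uM


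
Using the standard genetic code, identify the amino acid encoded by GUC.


Standard genetic code lookup.
Codon GUC -> Val

Val


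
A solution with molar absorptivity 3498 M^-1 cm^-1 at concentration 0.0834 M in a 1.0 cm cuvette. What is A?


A = epsilon * c * l
A = 3498 * 0.0834 * 1.0
A = 291.7332

291.7332


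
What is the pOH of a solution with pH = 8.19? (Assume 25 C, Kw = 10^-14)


pOH = 14 - pH
pOH = 14 - 8.19
pOH = 5.81

5.81


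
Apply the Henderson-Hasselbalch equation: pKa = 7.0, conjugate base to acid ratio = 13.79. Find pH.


pH = pKa + log10([A-]/[HA])
pH = 7.0 + log10(13.79)
pH = 8.1396

8.1396


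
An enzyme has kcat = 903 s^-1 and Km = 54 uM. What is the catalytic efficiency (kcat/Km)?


Catalytic efficiency = kcat / Km
= 903 / 54
= 16.7222 uM^-1*s^-1

16.7222 uM^-1*s^-1


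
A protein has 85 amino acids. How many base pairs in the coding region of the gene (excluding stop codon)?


Each amino acid = 1 codon = 3 bp
bp = 85 * 3 = 255 bp

255 bp


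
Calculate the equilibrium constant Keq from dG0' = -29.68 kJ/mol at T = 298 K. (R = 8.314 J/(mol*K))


Keq = exp(-dG0 * 1000 / (R * T))
Keq = exp(-(-29.68) * 1000 / (8.314 * 298))
Keq = 159447.5366

159447.5366


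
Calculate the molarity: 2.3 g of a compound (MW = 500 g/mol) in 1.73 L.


C = (mass / MW) / volume
C = (2.3 / 500) / 1.73
C = 0.0027 M

0.0027 M


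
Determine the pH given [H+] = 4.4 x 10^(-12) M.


pH = -log10([H+])
pH = -log10(4.4 x 10^(-12))
pH = 11.3565

11.3565


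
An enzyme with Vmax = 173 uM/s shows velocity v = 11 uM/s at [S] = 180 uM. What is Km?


Km = [S] * (Vmax - v) / v
Km = 180 * (173 - 11) / 11
Km = 2650.9091 uM

2650.9091 uM


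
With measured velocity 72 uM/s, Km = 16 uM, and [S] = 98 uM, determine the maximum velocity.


Vmax = v * (Km + [S]) / [S]
Vmax = 72 * (16 + 98) / 98
Vmax = 83.7551 uM/s

83.7551 uM/s


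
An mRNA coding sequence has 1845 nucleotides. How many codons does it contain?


codons = nucleotides / 3
codons = 1845 / 3 = 615

615


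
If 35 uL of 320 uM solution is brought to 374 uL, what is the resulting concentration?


C2 = C1 * V1 / V2
C2 = 320 * 35 / 374
C2 = 29.9465 uM

29.9465 uM


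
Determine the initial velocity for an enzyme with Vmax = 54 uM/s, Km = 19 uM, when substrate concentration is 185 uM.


v = Vmax * [S] / (Km + [S])
v = 54 * 185 / (19 + 185)
v = 48.9706 uM/s

48.9706 uM/s


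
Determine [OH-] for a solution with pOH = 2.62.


[OH-] = 10^(-pOH)
[OH-] = 10^(-2.62)
[OH-] = 0.0024 M

0.0024 M


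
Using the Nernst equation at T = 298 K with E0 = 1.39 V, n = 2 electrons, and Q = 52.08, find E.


E = E0 - (RT/nF) * ln(Q)
E = 1.39 - (8.314 * 298 / (2 * 96485)) * ln(52.08)
E = 1.3392 V

1.3392 V


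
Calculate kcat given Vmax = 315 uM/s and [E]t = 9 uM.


kcat = Vmax / [E]t
kcat = 315 / 9
kcat = 35.0 s^-1

35.0 s^-1


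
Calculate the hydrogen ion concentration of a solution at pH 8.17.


[H+] = 10^(-pH)
[H+] = 10^(-8.17)
[H+] = 6.761e-09 M

6.761e-09 M


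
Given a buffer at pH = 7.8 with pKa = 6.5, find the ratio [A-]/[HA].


[A-]/[HA] = 10^(pH - pKa)
= 10^(7.8 - 6.5)
= 19.9526

19.9526


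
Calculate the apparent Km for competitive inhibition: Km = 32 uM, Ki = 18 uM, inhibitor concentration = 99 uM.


Km_app = Km * (1 + [I]/Ki)
Km_app = 32 * (1 + 99/18)
Km_app = 208.0 uM

208.0 uM


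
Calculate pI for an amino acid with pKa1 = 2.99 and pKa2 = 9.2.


pI = (pKa1 + pKa2) / 2
pI = (2.99 + 9.2) / 2
pI = 6.095

6.095


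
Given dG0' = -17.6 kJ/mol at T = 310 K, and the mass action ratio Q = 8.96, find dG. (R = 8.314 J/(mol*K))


dG = dG0' + RT * ln(Q) / 1000
dG = -17.6 + 8.314 * 310 * ln(8.96) / 1000
dG = -11.9485 kJ/mol

-11.9485 kJ/mol


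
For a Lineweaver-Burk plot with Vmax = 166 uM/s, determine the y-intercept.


y-intercept = 1/Vmax
= 1/166
= 0.006 s/uM

0.006 s/uM


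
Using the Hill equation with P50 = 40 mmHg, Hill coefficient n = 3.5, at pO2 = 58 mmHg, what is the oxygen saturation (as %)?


Y = pO2^n / (P50^n + pO2^n)
Y = 58^3.5 / (40^3.5 + 58^3.5)
Y = 78.59%

78.59%


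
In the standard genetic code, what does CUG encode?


Standard genetic code lookup.
Codon CUG -> Leu

Leu


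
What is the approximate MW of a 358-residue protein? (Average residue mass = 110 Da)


MW = n_residues * 110 Da
MW = 358 * 110
MW = 39380 Da

39380 Da


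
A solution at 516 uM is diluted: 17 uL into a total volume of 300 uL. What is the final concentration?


C2 = C1 * V1 / V2
C2 = 516 * 17 / 300
C2 = 29.24 uM

29.24 uM


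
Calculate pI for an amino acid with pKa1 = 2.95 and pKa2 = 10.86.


pI = (pKa1 + pKa2) / 2
pI = (2.95 + 10.86) / 2
pI = 6.905

6.905


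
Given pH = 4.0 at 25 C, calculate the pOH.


pOH = 14 - pH
pOH = 14 - 4.0
pOH = 10.0

10.0


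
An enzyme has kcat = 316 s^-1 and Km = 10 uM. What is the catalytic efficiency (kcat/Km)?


Catalytic efficiency = kcat / Km
= 316 / 10
= 31.6 uM^-1*s^-1

31.6 uM^-1*s^-1


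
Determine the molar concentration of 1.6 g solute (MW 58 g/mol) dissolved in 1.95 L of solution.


C = (mass / MW) / volume
C = (1.6 / 58) / 1.95
C = 0.0141 M

0.0141 M


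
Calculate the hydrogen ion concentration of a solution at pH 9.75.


[H+] = 10^(-pH)
[H+] = 10^(-9.75)
[H+] = 1.778e-10 M

1.778e-10 M


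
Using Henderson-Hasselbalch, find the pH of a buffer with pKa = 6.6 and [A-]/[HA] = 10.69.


pH = pKa + log10([A-]/[HA])
pH = 6.6 + log10(10.69)
pH = 7.629

7.629


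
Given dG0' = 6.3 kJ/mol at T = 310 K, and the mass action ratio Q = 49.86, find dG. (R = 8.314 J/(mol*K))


dG = dG0' + RT * ln(Q) / 1000
dG = 6.3 + 8.314 * 310 * ln(49.86) / 1000
dG = 16.3754 kJ/mol

16.3754 kJ/mol


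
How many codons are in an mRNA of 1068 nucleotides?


codons = nucleotides / 3
codons = 1068 / 3 = 356

356


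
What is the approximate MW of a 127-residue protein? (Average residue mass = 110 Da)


MW = n_residues * 110 Da
MW = 127 * 110
MW = 13970 Da

13970 Da


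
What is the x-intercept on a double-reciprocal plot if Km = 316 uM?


x-intercept = -1/Km
= -1/316
= -0.0032 1/uM

-0.0032 1/uM


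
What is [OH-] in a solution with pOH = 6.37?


[OH-] = 10^(-pOH)
[OH-] = 10^(-6.37)
[OH-] = 4.266e-07 M

4.266e-07 M


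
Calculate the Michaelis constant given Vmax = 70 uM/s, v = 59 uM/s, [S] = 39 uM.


Km = [S] * (Vmax - v) / v
Km = 39 * (70 - 59) / 59
Km = 7.2712 uM

7.2712 uM


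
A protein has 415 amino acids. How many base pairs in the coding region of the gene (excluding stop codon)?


Each amino acid = 1 codon = 3 bp
bp = 415 * 3 = 1245 bp

1245 bp


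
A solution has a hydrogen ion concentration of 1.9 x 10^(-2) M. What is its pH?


pH = -log10([H+])
pH = -log10(1.9 x 10^(-2))
pH = 1.7212

1.7212


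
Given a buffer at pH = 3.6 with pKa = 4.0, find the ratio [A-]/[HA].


[A-]/[HA] = 10^(pH - pKa)
= 10^(3.6 - 4.0)
= 0.3981

0.3981


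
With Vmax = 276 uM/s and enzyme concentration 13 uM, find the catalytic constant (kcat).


kcat = Vmax / [E]t
kcat = 276 / 13
kcat = 21.2308 s^-1

21.2308 s^-1


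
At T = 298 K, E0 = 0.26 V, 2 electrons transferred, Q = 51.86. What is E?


E = E0 - (RT/nF) * ln(Q)
E = 0.26 - (8.314 * 298 / (2 * 96485)) * ln(51.86)
E = 0.2093 V

0.2093 V


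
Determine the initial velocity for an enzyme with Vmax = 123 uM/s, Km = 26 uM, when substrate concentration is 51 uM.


v = Vmax * [S] / (Km + [S])
v = 123 * 51 / (26 + 51)
v = 81.4675 uM/s

81.4675 uM/s


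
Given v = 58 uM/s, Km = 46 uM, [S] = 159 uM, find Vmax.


Vmax = v * (Km + [S]) / [S]
Vmax = 58 * (46 + 159) / 159
Vmax = 74.7799 uM/s

74.7799 uM/s


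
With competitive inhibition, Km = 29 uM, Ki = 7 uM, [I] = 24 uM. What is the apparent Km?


Km_app = Km * (1 + [I]/Ki)
Km_app = 29 * (1 + 24/7)
Km_app = 128.4286 uM

128.4286 uM


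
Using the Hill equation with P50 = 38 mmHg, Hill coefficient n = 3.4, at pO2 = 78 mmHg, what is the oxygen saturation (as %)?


Y = pO2^n / (P50^n + pO2^n)
Y = 78^3.4 / (38^3.4 + 78^3.4)
Y = 92.02%

92.02%


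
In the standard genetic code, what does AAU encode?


Standard genetic code lookup.
Codon AAU -> Asn

Asn


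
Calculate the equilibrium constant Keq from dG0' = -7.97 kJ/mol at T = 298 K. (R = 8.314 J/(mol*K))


Keq = exp(-dG0 * 1000 / (R * T))
Keq = exp(-(-7.97) * 1000 / (8.314 * 298))
Keq = 24.9496

24.9496


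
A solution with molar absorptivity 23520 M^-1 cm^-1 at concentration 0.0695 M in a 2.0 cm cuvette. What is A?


A = epsilon * c * l
A = 23520 * 0.0695 * 2.0
A = 3269.28

3269.28


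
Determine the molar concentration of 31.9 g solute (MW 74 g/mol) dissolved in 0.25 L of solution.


C = (mass / MW) / volume
C = (31.9 / 74) / 0.25
C = 1.7243 M

1.7243 M


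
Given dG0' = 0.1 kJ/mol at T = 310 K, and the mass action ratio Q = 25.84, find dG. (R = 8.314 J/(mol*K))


dG = dG0' + RT * ln(Q) / 1000
dG = 0.1 + 8.314 * 310 * ln(25.84) / 1000
dG = 8.4813 kJ/mol

8.4813 kJ/mol


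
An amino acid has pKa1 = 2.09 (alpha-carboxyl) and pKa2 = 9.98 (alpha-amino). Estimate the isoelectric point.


pI = (pKa1 + pKa2) / 2
pI = (2.09 + 9.98) / 2
pI = 6.035

6.035


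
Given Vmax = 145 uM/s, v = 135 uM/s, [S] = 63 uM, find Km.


Km = [S] * (Vmax - v) / v
Km = 63 * (145 - 135) / 135
Km = 4.6667 uM

4.6667 uM


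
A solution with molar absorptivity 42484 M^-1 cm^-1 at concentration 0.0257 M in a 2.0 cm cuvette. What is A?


A = epsilon * c * l
A = 42484 * 0.0257 * 2.0
A = 2183.6776

2183.6776


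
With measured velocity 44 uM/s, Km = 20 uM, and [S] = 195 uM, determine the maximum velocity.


Vmax = v * (Km + [S]) / [S]
Vmax = 44 * (20 + 195) / 195
Vmax = 48.5128 uM/s

48.5128 uM/s


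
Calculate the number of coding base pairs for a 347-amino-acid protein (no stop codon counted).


Each amino acid = 1 codon = 3 bp
bp = 347 * 3 = 1041 bp

1041 bp


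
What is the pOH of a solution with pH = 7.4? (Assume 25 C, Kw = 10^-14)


pOH = 14 - pH
pOH = 14 - 7.4
pOH = 6.6

6.6


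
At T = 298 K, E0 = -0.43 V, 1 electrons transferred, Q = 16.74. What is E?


E = E0 - (RT/nF) * ln(Q)
E = -0.43 - (8.314 * 298 / (1 * 96485)) * ln(16.74)
E = -0.5024 V

-0.5024 V


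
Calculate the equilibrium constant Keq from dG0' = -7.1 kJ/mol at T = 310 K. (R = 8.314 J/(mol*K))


Keq = exp(-dG0 * 1000 / (R * T))
Keq = exp(-(-7.1) * 1000 / (8.314 * 310))
Keq = 15.7176

15.7176


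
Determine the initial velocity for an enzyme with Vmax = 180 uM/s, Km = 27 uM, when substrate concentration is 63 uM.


v = Vmax * [S] / (Km + [S])
v = 180 * 63 / (27 + 63)
v = 126.0 uM/s

126.0 uM/s


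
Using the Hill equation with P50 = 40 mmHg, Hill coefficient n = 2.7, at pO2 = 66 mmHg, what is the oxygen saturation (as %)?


Y = pO2^n / (P50^n + pO2^n)
Y = 66^2.7 / (40^2.7 + 66^2.7)
Y = 79.45%

79.45%


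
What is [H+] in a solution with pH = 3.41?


[H+] = 10^(-pH)
[H+] = 10^(-3.41)
[H+] = 3.890e-04 M

3.890e-04 M


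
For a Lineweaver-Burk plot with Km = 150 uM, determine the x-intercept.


x-intercept = -1/Km
= -1/150
= -0.0067 1/uM

-0.0067 1/uM


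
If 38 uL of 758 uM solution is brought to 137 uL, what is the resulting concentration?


C2 = C1 * V1 / V2
C2 = 758 * 38 / 137
C2 = 210.2482 uM

210.2482 uM


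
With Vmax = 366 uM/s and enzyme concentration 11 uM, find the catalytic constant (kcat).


kcat = Vmax / [E]t
kcat = 366 / 11
kcat = 33.2727 s^-1

33.2727 s^-1


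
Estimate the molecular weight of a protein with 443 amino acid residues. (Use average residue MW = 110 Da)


MW = n_residues * 110 Da
MW = 443 * 110
MW = 48730 Da

48730 Da


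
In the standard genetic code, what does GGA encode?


Standard genetic code lookup.
Codon GGA -> Gly

Gly


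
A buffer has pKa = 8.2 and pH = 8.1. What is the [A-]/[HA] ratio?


[A-]/[HA] = 10^(pH - pKa)
= 10^(8.1 - 8.2)
= 0.7943

0.7943


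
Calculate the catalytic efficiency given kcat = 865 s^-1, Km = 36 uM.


Catalytic efficiency = kcat / Km
= 865 / 36
= 24.0278 uM^-1*s^-1

24.0278 uM^-1*s^-1


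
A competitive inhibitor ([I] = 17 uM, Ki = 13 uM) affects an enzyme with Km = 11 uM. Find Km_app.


Km_app = Km * (1 + [I]/Ki)
Km_app = 11 * (1 + 17/13)
Km_app = 25.3846 uM

25.3846 uM


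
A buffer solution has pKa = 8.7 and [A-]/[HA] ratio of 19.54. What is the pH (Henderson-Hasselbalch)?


pH = pKa + log10([A-]/[HA])
pH = 8.7 + log10(19.54)
pH = 9.9909

9.9909


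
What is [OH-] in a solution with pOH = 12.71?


[OH-] = 10^(-pOH)
[OH-] = 10^(-12.71)
[OH-] = 1.950e-13 M

1.950e-13 M


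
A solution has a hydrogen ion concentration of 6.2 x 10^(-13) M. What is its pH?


pH = -log10([H+])
pH = -log10(6.2 x 10^(-13))
pH = 12.2076

12.2076


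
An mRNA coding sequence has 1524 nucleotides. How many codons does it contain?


codons = nucleotides / 3
codons = 1524 / 3 = 508

508


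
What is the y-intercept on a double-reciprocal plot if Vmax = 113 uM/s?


y-intercept = 1/Vmax
= 1/113
= 0.0088 s/uM

0.0088 s/uM


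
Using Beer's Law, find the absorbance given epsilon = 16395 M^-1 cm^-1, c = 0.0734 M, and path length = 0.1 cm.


A = epsilon * c * l
A = 16395 * 0.0734 * 0.1
A = 120.3393

120.3393


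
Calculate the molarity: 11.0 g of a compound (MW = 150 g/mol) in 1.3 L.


C = (mass / MW) / volume
C = (11.0 / 150) / 1.3
C = 0.0564 M

0.0564 M


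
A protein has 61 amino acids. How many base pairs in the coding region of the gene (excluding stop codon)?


Each amino acid = 1 codon = 3 bp
bp = 61 * 3 = 183 bp

183 bp


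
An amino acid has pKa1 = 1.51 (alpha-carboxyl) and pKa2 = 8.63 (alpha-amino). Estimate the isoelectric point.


pI = (pKa1 + pKa2) / 2
pI = (1.51 + 8.63) / 2
pI = 5.07

5.07


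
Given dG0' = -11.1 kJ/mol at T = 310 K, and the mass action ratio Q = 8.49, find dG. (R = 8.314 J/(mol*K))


dG = dG0' + RT * ln(Q) / 1000
dG = -11.1 + 8.314 * 310 * ln(8.49) / 1000
dG = -5.5874 kJ/mol

-5.5874 kJ/mol


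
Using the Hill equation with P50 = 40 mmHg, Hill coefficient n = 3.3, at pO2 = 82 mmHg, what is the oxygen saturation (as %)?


Y = pO2^n / (P50^n + pO2^n)
Y = 82^3.3 / (40^3.3 + 82^3.3)
Y = 91.44%

91.44%


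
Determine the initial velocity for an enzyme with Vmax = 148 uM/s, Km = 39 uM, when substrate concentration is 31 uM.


v = Vmax * [S] / (Km + [S])
v = 148 * 31 / (39 + 31)
v = 65.5429 uM/s

65.5429 uM/s


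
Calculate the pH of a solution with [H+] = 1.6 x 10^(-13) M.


pH = -log10([H+])
pH = -log10(1.6 x 10^(-13))
pH = 12.7959

12.7959


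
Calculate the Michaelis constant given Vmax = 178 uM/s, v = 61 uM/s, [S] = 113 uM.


Km = [S] * (Vmax - v) / v
Km = 113 * (178 - 61) / 61
Km = 216.7377 uM

216.7377 uM


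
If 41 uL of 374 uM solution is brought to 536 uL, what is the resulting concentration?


C2 = C1 * V1 / V2
C2 = 374 * 41 / 536
C2 = 28.6082 uM

28.6082 uM


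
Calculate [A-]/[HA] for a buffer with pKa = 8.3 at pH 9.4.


[A-]/[HA] = 10^(pH - pKa)
= 10^(9.4 - 8.3)
= 12.5893

12.5893


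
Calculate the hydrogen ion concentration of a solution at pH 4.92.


[H+] = 10^(-pH)
[H+] = 10^(-4.92)
[H+] = 1.202e-05 M

1.202e-05 M


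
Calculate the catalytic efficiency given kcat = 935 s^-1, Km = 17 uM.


Catalytic efficiency = kcat / Km
= 935 / 17
= 55.0 uM^-1*s^-1

55.0 uM^-1*s^-1


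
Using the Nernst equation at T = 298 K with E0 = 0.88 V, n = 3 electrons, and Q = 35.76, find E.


E = E0 - (RT/nF) * ln(Q)
E = 0.88 - (8.314 * 298 / (3 * 96485)) * ln(35.76)
E = 0.8494 V

0.8494 V


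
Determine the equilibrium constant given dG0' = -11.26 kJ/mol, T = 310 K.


Keq = exp(-dG0 * 1000 / (R * T))
Keq = exp(-(-11.26) * 1000 / (8.314 * 310))
Keq = 78.9524

78.9524


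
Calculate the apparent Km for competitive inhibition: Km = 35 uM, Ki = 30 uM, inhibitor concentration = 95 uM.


Km_app = Km * (1 + [I]/Ki)
Km_app = 35 * (1 + 95/30)
Km_app = 145.8333 uM

145.8333 uM


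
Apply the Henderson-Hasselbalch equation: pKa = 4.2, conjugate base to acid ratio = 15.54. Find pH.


pH = pKa + log10([A-]/[HA])
pH = 4.2 + log10(15.54)
pH = 5.3915

5.3915


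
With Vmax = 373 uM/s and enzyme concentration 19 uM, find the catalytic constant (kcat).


kcat = Vmax / [E]t
kcat = 373 / 19
kcat = 19.6316 s^-1

19.6316 s^-1


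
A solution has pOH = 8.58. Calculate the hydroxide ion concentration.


[OH-] = 10^(-pOH)
[OH-] = 10^(-8.58)
[OH-] = 2.630e-09 M

2.630e-09 M


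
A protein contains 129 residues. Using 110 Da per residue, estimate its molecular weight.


MW = n_residues * 110 Da
MW = 129 * 110
MW = 14190 Da

14190 Da


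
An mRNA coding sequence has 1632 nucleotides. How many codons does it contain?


codons = nucleotides / 3
codons = 1632 / 3 = 544

544


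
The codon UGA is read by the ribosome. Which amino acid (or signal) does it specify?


Standard genetic code lookup.
Codon UGA -> Stop

Stop


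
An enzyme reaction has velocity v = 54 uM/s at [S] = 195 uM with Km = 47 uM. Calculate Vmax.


Vmax = v * (Km + [S]) / [S]
Vmax = 54 * (47 + 195) / 195
Vmax = 67.0154 uM/s

67.0154 uM/s


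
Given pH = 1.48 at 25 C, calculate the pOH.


pOH = 14 - pH
pOH = 14 - 1.48
pOH = 12.52

12.52


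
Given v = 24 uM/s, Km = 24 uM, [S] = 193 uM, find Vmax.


Vmax = v * (Km + [S]) / [S]
Vmax = 24 * (24 + 193) / 193
Vmax = 26.9845 uM/s

26.9845 uM/s


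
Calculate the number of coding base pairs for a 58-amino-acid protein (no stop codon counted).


Each amino acid = 1 codon = 3 bp
bp = 58 * 3 = 174 bp

174 bp


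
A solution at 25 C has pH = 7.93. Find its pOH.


pOH = 14 - pH
pOH = 14 - 7.93
pOH = 6.07

6.07


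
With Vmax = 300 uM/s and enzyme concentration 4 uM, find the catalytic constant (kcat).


kcat = Vmax / [E]t
kcat = 300 / 4
kcat = 75.0 s^-1

75.0 s^-1


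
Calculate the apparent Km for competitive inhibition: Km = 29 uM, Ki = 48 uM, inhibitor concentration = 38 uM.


Km_app = Km * (1 + [I]/Ki)
Km_app = 29 * (1 + 38/48)
Km_app = 51.9583 uM

51.9583 uM


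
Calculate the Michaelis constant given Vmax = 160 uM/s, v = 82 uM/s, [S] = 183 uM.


Km = [S] * (Vmax - v) / v
Km = 183 * (160 - 82) / 82
Km = 174.0732 uM

174.0732 uM


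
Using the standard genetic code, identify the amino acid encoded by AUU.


Standard genetic code lookup.
Codon AUU -> Ile

Ile


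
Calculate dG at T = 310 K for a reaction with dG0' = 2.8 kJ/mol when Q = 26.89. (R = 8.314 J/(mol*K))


dG = dG0' + RT * ln(Q) / 1000
dG = 2.8 + 8.314 * 310 * ln(26.89) / 1000
dG = 11.284 kJ/mol

11.284 kJ/mol


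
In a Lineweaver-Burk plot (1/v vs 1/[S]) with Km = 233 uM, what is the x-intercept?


x-intercept = -1/Km
= -1/233
= -0.0043 1/uM

-0.0043 1/uM


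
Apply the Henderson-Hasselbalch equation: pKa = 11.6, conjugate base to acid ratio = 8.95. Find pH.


pH = pKa + log10([A-]/[HA])
pH = 11.6 + log10(8.95)
pH = 12.5518

12.5518


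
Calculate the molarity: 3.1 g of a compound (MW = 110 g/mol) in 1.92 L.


C = (mass / MW) / volume
C = (3.1 / 110) / 1.92
C = 0.0147 M

0.0147 M


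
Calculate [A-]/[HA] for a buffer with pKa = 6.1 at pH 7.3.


[A-]/[HA] = 10^(pH - pKa)
= 10^(7.3 - 6.1)
= 15.8489

15.8489


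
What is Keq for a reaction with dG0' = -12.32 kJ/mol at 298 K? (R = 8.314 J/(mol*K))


Keq = exp(-dG0 * 1000 / (R * T))
Keq = exp(-(-12.32) * 1000 / (8.314 * 298))
Keq = 144.4033

144.4033


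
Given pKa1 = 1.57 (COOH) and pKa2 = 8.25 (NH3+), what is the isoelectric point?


pI = (pKa1 + pKa2) / 2
pI = (1.57 + 8.25) / 2
pI = 4.91

4.91


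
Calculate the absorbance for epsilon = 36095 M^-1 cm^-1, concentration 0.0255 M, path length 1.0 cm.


A = epsilon * c * l
A = 36095 * 0.0255 * 1.0
A = 920.4225

920.4225


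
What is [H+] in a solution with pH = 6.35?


[H+] = 10^(-pH)
[H+] = 10^(-6.35)
[H+] = 4.467e-07 M

4.467e-07 M


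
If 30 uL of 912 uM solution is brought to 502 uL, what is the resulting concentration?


C2 = C1 * V1 / V2
C2 = 912 * 30 / 502
C2 = 54.502 uM

54.502 uM


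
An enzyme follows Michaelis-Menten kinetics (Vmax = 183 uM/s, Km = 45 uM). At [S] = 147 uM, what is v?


v = Vmax * [S] / (Km + [S])
v = 183 * 147 / (45 + 147)
v = 140.1094 uM/s

140.1094 uM/s


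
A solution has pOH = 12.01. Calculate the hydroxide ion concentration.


[OH-] = 10^(-pOH)
[OH-] = 10^(-12.01)
[OH-] = 9.772e-13 M

9.772e-13 M


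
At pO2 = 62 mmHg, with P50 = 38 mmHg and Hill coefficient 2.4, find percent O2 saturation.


Y = pO2^n / (P50^n + pO2^n)
Y = 62^2.4 / (38^2.4 + 62^2.4)
Y = 76.4%

76.4%


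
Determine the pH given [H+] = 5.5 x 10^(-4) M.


pH = -log10([H+])
pH = -log10(5.5 x 10^(-4))
pH = 3.2596

3.2596


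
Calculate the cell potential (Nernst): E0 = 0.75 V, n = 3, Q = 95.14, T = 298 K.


E = E0 - (RT/nF) * ln(Q)
E = 0.75 - (8.314 * 298 / (3 * 96485)) * ln(95.14)
E = 0.711 V

0.711 V


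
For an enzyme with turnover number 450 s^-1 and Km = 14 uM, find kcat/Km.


Catalytic efficiency = kcat / Km
= 450 / 14
= 32.1429 uM^-1*s^-1

32.1429 uM^-1*s^-1


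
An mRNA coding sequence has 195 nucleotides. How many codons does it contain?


codons = nucleotides / 3
codons = 195 / 3 = 65

65


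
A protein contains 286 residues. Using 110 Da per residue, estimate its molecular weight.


MW = n_residues * 110 Da
MW = 286 * 110
MW = 31460 Da

31460 Da


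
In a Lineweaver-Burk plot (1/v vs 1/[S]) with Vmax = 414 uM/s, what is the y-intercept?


y-intercept = 1/Vmax
= 1/414
= 0.0024 s/uM

0.0024 s/uM


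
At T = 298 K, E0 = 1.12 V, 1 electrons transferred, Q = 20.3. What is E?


E = E0 - (RT/nF) * ln(Q)
E = 1.12 - (8.314 * 298 / (1 * 96485)) * ln(20.3)
E = 1.0427 V

1.0427 V


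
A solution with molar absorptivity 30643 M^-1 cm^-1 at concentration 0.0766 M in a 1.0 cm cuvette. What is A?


A = epsilon * c * l
A = 30643 * 0.0766 * 1.0
A = 2347.2538

2347.2538


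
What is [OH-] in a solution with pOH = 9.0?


[OH-] = 10^(-pOH)
[OH-] = 10^(-9.0)
[OH-] = 1.000e-09 M

1.000e-09 M


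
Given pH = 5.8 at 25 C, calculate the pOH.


pOH = 14 - pH
pOH = 14 - 5.8
pOH = 8.2

8.2


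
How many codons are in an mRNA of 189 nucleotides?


codons = nucleotides / 3
codons = 189 / 3 = 63

63


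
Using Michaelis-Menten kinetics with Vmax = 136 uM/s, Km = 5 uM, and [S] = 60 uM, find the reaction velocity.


v = Vmax * [S] / (Km + [S])
v = 136 * 60 / (5 + 60)
v = 125.5385 uM/s

125.5385 uM/s


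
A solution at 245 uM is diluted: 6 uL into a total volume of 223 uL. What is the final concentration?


C2 = C1 * V1 / V2
C2 = 245 * 6 / 223
C2 = 6.5919 uM

6.5919 uM


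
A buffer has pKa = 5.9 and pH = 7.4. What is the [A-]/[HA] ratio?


[A-]/[HA] = 10^(pH - pKa)
= 10^(7.4 - 5.9)
= 31.6228

31.6228


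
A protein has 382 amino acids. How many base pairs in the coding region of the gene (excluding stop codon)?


Each amino acid = 1 codon = 3 bp
bp = 382 * 3 = 1146 bp

1146 bp


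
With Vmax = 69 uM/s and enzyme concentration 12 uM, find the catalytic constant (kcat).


kcat = Vmax / [E]t
kcat = 69 / 12
kcat = 5.75 s^-1

5.75 s^-1


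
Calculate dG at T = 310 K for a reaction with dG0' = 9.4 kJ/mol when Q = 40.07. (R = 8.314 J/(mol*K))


dG = dG0' + RT * ln(Q) / 1000
dG = 9.4 + 8.314 * 310 * ln(40.07) / 1000
dG = 18.912 kJ/mol

18.912 kJ/mol


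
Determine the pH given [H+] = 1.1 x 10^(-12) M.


pH = -log10([H+])
pH = -log10(1.1 x 10^(-12))
pH = 11.9586

11.9586


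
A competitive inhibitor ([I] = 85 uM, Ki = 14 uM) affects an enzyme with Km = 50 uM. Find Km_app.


Km_app = Km * (1 + [I]/Ki)
Km_app = 50 * (1 + 85/14)
Km_app = 353.5714 uM

353.5714 uM


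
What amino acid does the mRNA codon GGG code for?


Standard genetic code lookup.
Codon GGG -> Gly

Gly


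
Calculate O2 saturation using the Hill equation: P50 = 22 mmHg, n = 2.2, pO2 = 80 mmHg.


Y = pO2^n / (P50^n + pO2^n)
Y = 80^2.2 / (22^2.2 + 80^2.2)
Y = 94.48%

94.48%


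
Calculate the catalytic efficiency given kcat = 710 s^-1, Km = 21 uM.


Catalytic efficiency = kcat / Km
= 710 / 21
= 33.8095 uM^-1*s^-1

33.8095 uM^-1*s^-1


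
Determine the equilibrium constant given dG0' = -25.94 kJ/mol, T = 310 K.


Keq = exp(-dG0 * 1000 / (R * T))
Keq = exp(-(-25.94) * 1000 / (8.314 * 310))
Keq = 23497.288

23497.288


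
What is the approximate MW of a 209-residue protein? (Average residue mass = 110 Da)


MW = n_residues * 110 Da
MW = 209 * 110
MW = 22990 Da

22990 Da


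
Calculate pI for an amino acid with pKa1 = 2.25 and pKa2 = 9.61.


pI = (pKa1 + pKa2) / 2
pI = (2.25 + 9.61) / 2
pI = 5.93

5.93


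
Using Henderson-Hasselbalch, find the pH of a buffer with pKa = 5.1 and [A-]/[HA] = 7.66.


pH = pKa + log10([A-]/[HA])
pH = 5.1 + log10(7.66)
pH = 5.9842

5.9842


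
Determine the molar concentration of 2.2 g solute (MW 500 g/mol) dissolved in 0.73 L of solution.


C = (mass / MW) / volume
C = (2.2 / 500) / 0.73
C = 0.006 M

0.006 M


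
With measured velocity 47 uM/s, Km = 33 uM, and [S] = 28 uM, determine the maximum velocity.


Vmax = v * (Km + [S]) / [S]
Vmax = 47 * (33 + 28) / 28
Vmax = 102.3929 uM/s

102.3929 uM/s


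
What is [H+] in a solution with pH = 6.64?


[H+] = 10^(-pH)
[H+] = 10^(-6.64)
[H+] = 2.291e-07 M

2.291e-07 M


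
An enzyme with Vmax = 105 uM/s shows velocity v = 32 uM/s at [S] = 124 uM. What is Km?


Km = [S] * (Vmax - v) / v
Km = 124 * (105 - 32) / 32
Km = 282.875 uM

282.875 uM


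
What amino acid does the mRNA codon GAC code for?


Standard genetic code lookup.
Codon GAC -> Asp

Asp


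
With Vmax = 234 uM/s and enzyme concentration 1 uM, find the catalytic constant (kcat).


kcat = Vmax / [E]t
kcat = 234 / 1
kcat = 234.0 s^-1

234.0 s^-1


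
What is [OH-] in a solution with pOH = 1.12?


[OH-] = 10^(-pOH)
[OH-] = 10^(-1.12)
[OH-] = 0.0759 M

0.0759 M


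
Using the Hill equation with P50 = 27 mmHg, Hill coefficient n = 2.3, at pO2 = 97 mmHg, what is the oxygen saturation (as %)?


Y = pO2^n / (P50^n + pO2^n)
Y = 97^2.3 / (27^2.3 + 97^2.3)
Y = 94.99%

94.99%


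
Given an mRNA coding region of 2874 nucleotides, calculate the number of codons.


codons = nucleotides / 3
codons = 2874 / 3 = 958

958


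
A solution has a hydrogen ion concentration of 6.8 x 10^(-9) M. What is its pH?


pH = -log10([H+])
pH = -log10(6.8 x 10^(-9))
pH = 8.1675

8.1675


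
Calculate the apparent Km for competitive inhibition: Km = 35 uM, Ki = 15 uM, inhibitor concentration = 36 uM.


Km_app = Km * (1 + [I]/Ki)
Km_app = 35 * (1 + 36/15)
Km_app = 119.0 uM

119.0 uM


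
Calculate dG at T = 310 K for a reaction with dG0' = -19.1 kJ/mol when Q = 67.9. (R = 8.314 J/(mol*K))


dG = dG0' + RT * ln(Q) / 1000
dG = -19.1 + 8.314 * 310 * ln(67.9) / 1000
dG = -8.2287 kJ/mol

-8.2287 kJ/mol


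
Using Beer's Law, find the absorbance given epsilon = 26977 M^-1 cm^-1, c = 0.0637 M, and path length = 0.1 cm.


A = epsilon * c * l
A = 26977 * 0.0637 * 0.1
A = 171.8435

171.8435


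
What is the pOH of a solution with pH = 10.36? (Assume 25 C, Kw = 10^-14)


pOH = 14 - pH
pOH = 14 - 10.36
pOH = 3.64

3.64


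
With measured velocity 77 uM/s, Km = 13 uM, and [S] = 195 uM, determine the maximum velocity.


Vmax = v * (Km + [S]) / [S]
Vmax = 77 * (13 + 195) / 195
Vmax = 82.1333 uM/s

82.1333 uM/s


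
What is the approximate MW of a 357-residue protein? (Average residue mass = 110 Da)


MW = n_residues * 110 Da
MW = 357 * 110
MW = 39270 Da

39270 Da


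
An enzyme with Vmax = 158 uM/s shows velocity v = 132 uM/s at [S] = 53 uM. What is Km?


Km = [S] * (Vmax - v) / v
Km = 53 * (158 - 132) / 132
Km = 10.4394 uM

10.4394 uM


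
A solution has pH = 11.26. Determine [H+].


[H+] = 10^(-pH)
[H+] = 10^(-11.26)
[H+] = 5.495e-12 M

5.495e-12 M


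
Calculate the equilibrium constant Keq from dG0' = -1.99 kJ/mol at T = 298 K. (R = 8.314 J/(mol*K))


Keq = exp(-dG0 * 1000 / (R * T))
Keq = exp(-(-1.99) * 1000 / (8.314 * 298))
Keq = 2.2327

2.2327


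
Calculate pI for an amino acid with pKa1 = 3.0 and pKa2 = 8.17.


pI = (pKa1 + pKa2) / 2
pI = (3.0 + 8.17) / 2
pI = 5.585

5.585


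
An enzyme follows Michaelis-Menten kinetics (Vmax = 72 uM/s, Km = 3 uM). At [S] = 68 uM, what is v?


v = Vmax * [S] / (Km + [S])
v = 72 * 68 / (3 + 68)
v = 68.9577 uM/s

68.9577 uM/s


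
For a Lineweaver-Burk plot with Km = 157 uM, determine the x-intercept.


x-intercept = -1/Km
= -1/157
= -0.0064 1/uM

-0.0064 1/uM


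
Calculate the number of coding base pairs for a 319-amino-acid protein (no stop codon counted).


Each amino acid = 1 codon = 3 bp
bp = 319 * 3 = 957 bp

957 bp


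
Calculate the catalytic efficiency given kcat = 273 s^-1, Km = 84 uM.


Catalytic efficiency = kcat / Km
= 273 / 84
= 3.25 uM^-1*s^-1

3.25 uM^-1*s^-1


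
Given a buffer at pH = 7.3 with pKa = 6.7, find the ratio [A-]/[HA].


[A-]/[HA] = 10^(pH - pKa)
= 10^(7.3 - 6.7)
= 3.9811

3.9811


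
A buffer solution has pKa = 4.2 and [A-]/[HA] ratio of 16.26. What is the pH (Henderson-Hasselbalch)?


pH = pKa + log10([A-]/[HA])
pH = 4.2 + log10(16.26)
pH = 5.4111

5.4111


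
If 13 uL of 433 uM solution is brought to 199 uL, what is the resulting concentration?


C2 = C1 * V1 / V2
C2 = 433 * 13 / 199
C2 = 28.2864 uM

28.2864 uM


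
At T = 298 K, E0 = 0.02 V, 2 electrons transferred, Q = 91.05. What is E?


E = E0 - (RT/nF) * ln(Q)
E = 0.02 - (8.314 * 298 / (2 * 96485)) * ln(91.05)
E = -0.0379 V

-0.0379 V


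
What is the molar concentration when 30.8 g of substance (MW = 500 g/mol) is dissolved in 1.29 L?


C = (mass / MW) / volume
C = (30.8 / 500) / 1.29
C = 0.0478 M

0.0478 M


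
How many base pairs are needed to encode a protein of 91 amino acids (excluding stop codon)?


Each amino acid = 1 codon = 3 bp
bp = 91 * 3 = 273 bp

273 bp


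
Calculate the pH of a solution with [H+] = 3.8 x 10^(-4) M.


pH = -log10([H+])
pH = -log10(3.8 x 10^(-4))
pH = 3.4202

3.4202


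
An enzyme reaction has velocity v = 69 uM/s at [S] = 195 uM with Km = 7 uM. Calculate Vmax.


Vmax = v * (Km + [S]) / [S]
Vmax = 69 * (7 + 195) / 195
Vmax = 71.4769 uM/s

71.4769 uM/s


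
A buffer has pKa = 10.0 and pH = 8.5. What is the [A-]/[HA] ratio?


[A-]/[HA] = 10^(pH - pKa)
= 10^(8.5 - 10.0)
= 0.0316

0.0316


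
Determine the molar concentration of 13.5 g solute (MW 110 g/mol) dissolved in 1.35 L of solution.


C = (mass / MW) / volume
C = (13.5 / 110) / 1.35
C = 0.0909 M

0.0909 M


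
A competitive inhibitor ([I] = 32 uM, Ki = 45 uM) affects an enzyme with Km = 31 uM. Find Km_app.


Km_app = Km * (1 + [I]/Ki)
Km_app = 31 * (1 + 32/45)
Km_app = 53.0444 uM

53.0444 uM


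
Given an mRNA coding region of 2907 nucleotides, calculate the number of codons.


codons = nucleotides / 3
codons = 2907 / 3 = 969

969


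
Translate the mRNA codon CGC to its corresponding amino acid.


Standard genetic code lookup.
Codon CGC -> Arg

Arg
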